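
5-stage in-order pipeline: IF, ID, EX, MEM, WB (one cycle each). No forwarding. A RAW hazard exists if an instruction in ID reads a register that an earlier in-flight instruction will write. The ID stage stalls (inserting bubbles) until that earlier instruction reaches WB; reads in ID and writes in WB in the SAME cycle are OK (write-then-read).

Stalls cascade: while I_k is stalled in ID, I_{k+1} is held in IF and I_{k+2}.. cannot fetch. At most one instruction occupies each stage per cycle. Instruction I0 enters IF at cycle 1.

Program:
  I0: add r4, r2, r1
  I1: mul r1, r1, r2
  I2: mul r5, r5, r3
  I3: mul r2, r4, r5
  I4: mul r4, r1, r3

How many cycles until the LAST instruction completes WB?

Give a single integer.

Answer: 11

Derivation:
I0 add r4 <- r2,r1: IF@1 ID@2 stall=0 (-) EX@3 MEM@4 WB@5
I1 mul r1 <- r1,r2: IF@2 ID@3 stall=0 (-) EX@4 MEM@5 WB@6
I2 mul r5 <- r5,r3: IF@3 ID@4 stall=0 (-) EX@5 MEM@6 WB@7
I3 mul r2 <- r4,r5: IF@4 ID@5 stall=2 (RAW on I2.r5 (WB@7)) EX@8 MEM@9 WB@10
I4 mul r4 <- r1,r3: IF@5 ID@8 stall=0 (-) EX@9 MEM@10 WB@11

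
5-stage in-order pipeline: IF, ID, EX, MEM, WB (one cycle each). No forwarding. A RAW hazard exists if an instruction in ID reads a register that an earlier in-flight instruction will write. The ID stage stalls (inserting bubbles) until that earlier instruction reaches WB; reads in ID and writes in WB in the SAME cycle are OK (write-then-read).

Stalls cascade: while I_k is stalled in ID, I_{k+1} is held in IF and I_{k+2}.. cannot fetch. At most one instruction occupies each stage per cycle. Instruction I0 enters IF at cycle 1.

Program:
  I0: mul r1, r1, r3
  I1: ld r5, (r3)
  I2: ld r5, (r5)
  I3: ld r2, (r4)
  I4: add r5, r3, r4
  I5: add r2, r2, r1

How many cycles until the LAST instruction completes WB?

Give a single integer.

Answer: 13

Derivation:
I0 mul r1 <- r1,r3: IF@1 ID@2 stall=0 (-) EX@3 MEM@4 WB@5
I1 ld r5 <- r3: IF@2 ID@3 stall=0 (-) EX@4 MEM@5 WB@6
I2 ld r5 <- r5: IF@3 ID@4 stall=2 (RAW on I1.r5 (WB@6)) EX@7 MEM@8 WB@9
I3 ld r2 <- r4: IF@4 ID@7 stall=0 (-) EX@8 MEM@9 WB@10
I4 add r5 <- r3,r4: IF@7 ID@8 stall=0 (-) EX@9 MEM@10 WB@11
I5 add r2 <- r2,r1: IF@8 ID@9 stall=1 (RAW on I3.r2 (WB@10)) EX@11 MEM@12 WB@13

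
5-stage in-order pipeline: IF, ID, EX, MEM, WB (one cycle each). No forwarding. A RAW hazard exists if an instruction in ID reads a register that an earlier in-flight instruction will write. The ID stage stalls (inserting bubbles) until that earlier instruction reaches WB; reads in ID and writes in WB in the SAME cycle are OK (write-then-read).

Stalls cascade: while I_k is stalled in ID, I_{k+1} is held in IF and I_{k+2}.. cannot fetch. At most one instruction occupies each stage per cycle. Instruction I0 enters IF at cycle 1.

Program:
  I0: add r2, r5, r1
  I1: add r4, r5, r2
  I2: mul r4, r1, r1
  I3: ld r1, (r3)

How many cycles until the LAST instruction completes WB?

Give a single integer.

I0 add r2 <- r5,r1: IF@1 ID@2 stall=0 (-) EX@3 MEM@4 WB@5
I1 add r4 <- r5,r2: IF@2 ID@3 stall=2 (RAW on I0.r2 (WB@5)) EX@6 MEM@7 WB@8
I2 mul r4 <- r1,r1: IF@3 ID@6 stall=0 (-) EX@7 MEM@8 WB@9
I3 ld r1 <- r3: IF@6 ID@7 stall=0 (-) EX@8 MEM@9 WB@10

Answer: 10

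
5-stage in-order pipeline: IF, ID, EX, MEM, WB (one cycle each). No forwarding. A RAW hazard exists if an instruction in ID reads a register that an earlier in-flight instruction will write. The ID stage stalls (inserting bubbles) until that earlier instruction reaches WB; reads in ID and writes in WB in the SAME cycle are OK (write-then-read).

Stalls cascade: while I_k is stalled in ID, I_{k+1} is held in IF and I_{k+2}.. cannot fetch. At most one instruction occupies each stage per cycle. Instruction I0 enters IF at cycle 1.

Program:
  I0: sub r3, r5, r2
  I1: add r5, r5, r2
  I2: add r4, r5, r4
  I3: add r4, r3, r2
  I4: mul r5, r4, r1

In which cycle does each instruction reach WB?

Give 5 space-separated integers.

Answer: 5 6 9 10 13

Derivation:
I0 sub r3 <- r5,r2: IF@1 ID@2 stall=0 (-) EX@3 MEM@4 WB@5
I1 add r5 <- r5,r2: IF@2 ID@3 stall=0 (-) EX@4 MEM@5 WB@6
I2 add r4 <- r5,r4: IF@3 ID@4 stall=2 (RAW on I1.r5 (WB@6)) EX@7 MEM@8 WB@9
I3 add r4 <- r3,r2: IF@4 ID@7 stall=0 (-) EX@8 MEM@9 WB@10
I4 mul r5 <- r4,r1: IF@7 ID@8 stall=2 (RAW on I3.r4 (WB@10)) EX@11 MEM@12 WB@13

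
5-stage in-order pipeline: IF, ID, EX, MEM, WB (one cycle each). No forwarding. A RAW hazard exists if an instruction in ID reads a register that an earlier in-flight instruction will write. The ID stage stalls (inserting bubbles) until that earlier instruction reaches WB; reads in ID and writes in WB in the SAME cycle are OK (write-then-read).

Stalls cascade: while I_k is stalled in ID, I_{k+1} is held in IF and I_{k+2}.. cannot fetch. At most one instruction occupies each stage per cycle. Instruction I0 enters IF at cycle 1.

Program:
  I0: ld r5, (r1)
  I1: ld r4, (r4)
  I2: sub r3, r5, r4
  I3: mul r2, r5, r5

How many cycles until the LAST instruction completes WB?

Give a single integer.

I0 ld r5 <- r1: IF@1 ID@2 stall=0 (-) EX@3 MEM@4 WB@5
I1 ld r4 <- r4: IF@2 ID@3 stall=0 (-) EX@4 MEM@5 WB@6
I2 sub r3 <- r5,r4: IF@3 ID@4 stall=2 (RAW on I1.r4 (WB@6)) EX@7 MEM@8 WB@9
I3 mul r2 <- r5,r5: IF@4 ID@7 stall=0 (-) EX@8 MEM@9 WB@10

Answer: 10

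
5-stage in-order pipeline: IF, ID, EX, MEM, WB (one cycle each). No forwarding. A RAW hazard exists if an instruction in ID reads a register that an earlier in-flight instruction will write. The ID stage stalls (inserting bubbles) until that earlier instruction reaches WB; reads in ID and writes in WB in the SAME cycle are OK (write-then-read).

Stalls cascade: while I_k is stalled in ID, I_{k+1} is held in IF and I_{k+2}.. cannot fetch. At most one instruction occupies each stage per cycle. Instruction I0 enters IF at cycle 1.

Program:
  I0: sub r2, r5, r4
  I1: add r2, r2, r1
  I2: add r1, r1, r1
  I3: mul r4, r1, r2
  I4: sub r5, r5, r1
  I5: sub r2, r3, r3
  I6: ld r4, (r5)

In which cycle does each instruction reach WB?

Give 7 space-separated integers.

I0 sub r2 <- r5,r4: IF@1 ID@2 stall=0 (-) EX@3 MEM@4 WB@5
I1 add r2 <- r2,r1: IF@2 ID@3 stall=2 (RAW on I0.r2 (WB@5)) EX@6 MEM@7 WB@8
I2 add r1 <- r1,r1: IF@3 ID@6 stall=0 (-) EX@7 MEM@8 WB@9
I3 mul r4 <- r1,r2: IF@6 ID@7 stall=2 (RAW on I2.r1 (WB@9)) EX@10 MEM@11 WB@12
I4 sub r5 <- r5,r1: IF@7 ID@10 stall=0 (-) EX@11 MEM@12 WB@13
I5 sub r2 <- r3,r3: IF@10 ID@11 stall=0 (-) EX@12 MEM@13 WB@14
I6 ld r4 <- r5: IF@11 ID@12 stall=1 (RAW on I4.r5 (WB@13)) EX@14 MEM@15 WB@16

Answer: 5 8 9 12 13 14 16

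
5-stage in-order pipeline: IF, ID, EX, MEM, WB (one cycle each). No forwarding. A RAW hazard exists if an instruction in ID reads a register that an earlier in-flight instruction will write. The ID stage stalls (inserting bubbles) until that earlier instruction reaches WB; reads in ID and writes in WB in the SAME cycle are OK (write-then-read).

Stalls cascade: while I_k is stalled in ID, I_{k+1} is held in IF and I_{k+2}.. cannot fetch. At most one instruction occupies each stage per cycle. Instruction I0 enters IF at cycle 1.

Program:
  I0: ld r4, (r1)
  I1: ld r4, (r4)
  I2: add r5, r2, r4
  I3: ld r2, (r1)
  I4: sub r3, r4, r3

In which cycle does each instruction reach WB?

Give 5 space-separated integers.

I0 ld r4 <- r1: IF@1 ID@2 stall=0 (-) EX@3 MEM@4 WB@5
I1 ld r4 <- r4: IF@2 ID@3 stall=2 (RAW on I0.r4 (WB@5)) EX@6 MEM@7 WB@8
I2 add r5 <- r2,r4: IF@3 ID@6 stall=2 (RAW on I1.r4 (WB@8)) EX@9 MEM@10 WB@11
I3 ld r2 <- r1: IF@6 ID@9 stall=0 (-) EX@10 MEM@11 WB@12
I4 sub r3 <- r4,r3: IF@9 ID@10 stall=0 (-) EX@11 MEM@12 WB@13

Answer: 5 8 11 12 13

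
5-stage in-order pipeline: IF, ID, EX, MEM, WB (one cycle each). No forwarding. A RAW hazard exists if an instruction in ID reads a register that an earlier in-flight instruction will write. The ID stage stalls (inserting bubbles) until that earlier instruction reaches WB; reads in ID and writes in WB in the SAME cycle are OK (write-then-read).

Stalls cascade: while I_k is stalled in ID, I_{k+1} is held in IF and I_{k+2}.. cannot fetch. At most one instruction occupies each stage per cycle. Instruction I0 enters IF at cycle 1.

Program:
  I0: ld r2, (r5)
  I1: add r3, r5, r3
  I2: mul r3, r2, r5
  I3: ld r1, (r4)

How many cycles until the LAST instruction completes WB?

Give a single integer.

I0 ld r2 <- r5: IF@1 ID@2 stall=0 (-) EX@3 MEM@4 WB@5
I1 add r3 <- r5,r3: IF@2 ID@3 stall=0 (-) EX@4 MEM@5 WB@6
I2 mul r3 <- r2,r5: IF@3 ID@4 stall=1 (RAW on I0.r2 (WB@5)) EX@6 MEM@7 WB@8
I3 ld r1 <- r4: IF@4 ID@6 stall=0 (-) EX@7 MEM@8 WB@9

Answer: 9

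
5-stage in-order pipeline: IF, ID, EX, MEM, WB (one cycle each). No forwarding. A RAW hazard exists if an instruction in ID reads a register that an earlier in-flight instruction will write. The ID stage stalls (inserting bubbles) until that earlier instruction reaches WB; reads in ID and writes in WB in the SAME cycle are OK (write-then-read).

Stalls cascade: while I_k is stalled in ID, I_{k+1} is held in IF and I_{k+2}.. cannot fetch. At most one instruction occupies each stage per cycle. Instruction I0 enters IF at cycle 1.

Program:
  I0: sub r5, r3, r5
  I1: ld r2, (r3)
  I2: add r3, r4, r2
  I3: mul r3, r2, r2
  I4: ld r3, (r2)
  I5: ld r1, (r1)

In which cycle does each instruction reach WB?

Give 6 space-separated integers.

I0 sub r5 <- r3,r5: IF@1 ID@2 stall=0 (-) EX@3 MEM@4 WB@5
I1 ld r2 <- r3: IF@2 ID@3 stall=0 (-) EX@4 MEM@5 WB@6
I2 add r3 <- r4,r2: IF@3 ID@4 stall=2 (RAW on I1.r2 (WB@6)) EX@7 MEM@8 WB@9
I3 mul r3 <- r2,r2: IF@4 ID@7 stall=0 (-) EX@8 MEM@9 WB@10
I4 ld r3 <- r2: IF@7 ID@8 stall=0 (-) EX@9 MEM@10 WB@11
I5 ld r1 <- r1: IF@8 ID@9 stall=0 (-) EX@10 MEM@11 WB@12

Answer: 5 6 9 10 11 12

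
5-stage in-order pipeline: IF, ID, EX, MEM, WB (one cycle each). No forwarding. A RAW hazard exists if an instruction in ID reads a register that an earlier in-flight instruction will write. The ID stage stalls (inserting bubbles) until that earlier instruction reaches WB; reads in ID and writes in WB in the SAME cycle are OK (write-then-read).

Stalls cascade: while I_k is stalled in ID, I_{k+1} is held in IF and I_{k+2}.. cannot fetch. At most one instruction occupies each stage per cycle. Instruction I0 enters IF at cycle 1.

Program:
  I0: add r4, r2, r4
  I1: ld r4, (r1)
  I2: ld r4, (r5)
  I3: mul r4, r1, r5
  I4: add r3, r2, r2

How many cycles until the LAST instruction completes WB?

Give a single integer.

I0 add r4 <- r2,r4: IF@1 ID@2 stall=0 (-) EX@3 MEM@4 WB@5
I1 ld r4 <- r1: IF@2 ID@3 stall=0 (-) EX@4 MEM@5 WB@6
I2 ld r4 <- r5: IF@3 ID@4 stall=0 (-) EX@5 MEM@6 WB@7
I3 mul r4 <- r1,r5: IF@4 ID@5 stall=0 (-) EX@6 MEM@7 WB@8
I4 add r3 <- r2,r2: IF@5 ID@6 stall=0 (-) EX@7 MEM@8 WB@9

Answer: 9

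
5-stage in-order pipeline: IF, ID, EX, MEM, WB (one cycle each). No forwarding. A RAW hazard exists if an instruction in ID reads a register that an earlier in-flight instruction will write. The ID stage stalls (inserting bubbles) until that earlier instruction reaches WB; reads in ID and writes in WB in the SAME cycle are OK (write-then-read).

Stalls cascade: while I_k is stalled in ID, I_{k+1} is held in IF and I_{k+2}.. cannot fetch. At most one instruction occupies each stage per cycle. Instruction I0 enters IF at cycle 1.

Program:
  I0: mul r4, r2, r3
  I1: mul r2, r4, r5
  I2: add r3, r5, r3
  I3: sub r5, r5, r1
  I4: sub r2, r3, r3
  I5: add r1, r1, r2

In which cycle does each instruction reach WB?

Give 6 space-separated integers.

I0 mul r4 <- r2,r3: IF@1 ID@2 stall=0 (-) EX@3 MEM@4 WB@5
I1 mul r2 <- r4,r5: IF@2 ID@3 stall=2 (RAW on I0.r4 (WB@5)) EX@6 MEM@7 WB@8
I2 add r3 <- r5,r3: IF@3 ID@6 stall=0 (-) EX@7 MEM@8 WB@9
I3 sub r5 <- r5,r1: IF@6 ID@7 stall=0 (-) EX@8 MEM@9 WB@10
I4 sub r2 <- r3,r3: IF@7 ID@8 stall=1 (RAW on I2.r3 (WB@9)) EX@10 MEM@11 WB@12
I5 add r1 <- r1,r2: IF@8 ID@10 stall=2 (RAW on I4.r2 (WB@12)) EX@13 MEM@14 WB@15

Answer: 5 8 9 10 12 15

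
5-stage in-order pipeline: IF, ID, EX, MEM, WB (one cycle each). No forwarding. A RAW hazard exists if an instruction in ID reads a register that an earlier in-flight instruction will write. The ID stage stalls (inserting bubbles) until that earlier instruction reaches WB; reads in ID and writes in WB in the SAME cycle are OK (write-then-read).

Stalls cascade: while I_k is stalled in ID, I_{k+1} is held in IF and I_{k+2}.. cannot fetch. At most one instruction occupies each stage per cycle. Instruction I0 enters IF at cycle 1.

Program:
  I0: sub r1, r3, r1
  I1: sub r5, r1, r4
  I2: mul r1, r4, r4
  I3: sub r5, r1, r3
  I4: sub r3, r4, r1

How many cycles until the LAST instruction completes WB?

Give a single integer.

Answer: 13

Derivation:
I0 sub r1 <- r3,r1: IF@1 ID@2 stall=0 (-) EX@3 MEM@4 WB@5
I1 sub r5 <- r1,r4: IF@2 ID@3 stall=2 (RAW on I0.r1 (WB@5)) EX@6 MEM@7 WB@8
I2 mul r1 <- r4,r4: IF@3 ID@6 stall=0 (-) EX@7 MEM@8 WB@9
I3 sub r5 <- r1,r3: IF@6 ID@7 stall=2 (RAW on I2.r1 (WB@9)) EX@10 MEM@11 WB@12
I4 sub r3 <- r4,r1: IF@7 ID@10 stall=0 (-) EX@11 MEM@12 WB@13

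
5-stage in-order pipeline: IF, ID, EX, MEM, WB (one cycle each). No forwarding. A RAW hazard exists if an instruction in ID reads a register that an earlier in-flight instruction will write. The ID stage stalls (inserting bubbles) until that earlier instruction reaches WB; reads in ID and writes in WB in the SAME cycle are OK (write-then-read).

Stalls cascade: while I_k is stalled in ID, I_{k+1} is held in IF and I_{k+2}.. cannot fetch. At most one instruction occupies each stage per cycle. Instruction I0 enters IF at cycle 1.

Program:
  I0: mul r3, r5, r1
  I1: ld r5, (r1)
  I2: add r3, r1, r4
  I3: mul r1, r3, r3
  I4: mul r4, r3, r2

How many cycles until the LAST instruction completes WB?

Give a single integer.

I0 mul r3 <- r5,r1: IF@1 ID@2 stall=0 (-) EX@3 MEM@4 WB@5
I1 ld r5 <- r1: IF@2 ID@3 stall=0 (-) EX@4 MEM@5 WB@6
I2 add r3 <- r1,r4: IF@3 ID@4 stall=0 (-) EX@5 MEM@6 WB@7
I3 mul r1 <- r3,r3: IF@4 ID@5 stall=2 (RAW on I2.r3 (WB@7)) EX@8 MEM@9 WB@10
I4 mul r4 <- r3,r2: IF@5 ID@8 stall=0 (-) EX@9 MEM@10 WB@11

Answer: 11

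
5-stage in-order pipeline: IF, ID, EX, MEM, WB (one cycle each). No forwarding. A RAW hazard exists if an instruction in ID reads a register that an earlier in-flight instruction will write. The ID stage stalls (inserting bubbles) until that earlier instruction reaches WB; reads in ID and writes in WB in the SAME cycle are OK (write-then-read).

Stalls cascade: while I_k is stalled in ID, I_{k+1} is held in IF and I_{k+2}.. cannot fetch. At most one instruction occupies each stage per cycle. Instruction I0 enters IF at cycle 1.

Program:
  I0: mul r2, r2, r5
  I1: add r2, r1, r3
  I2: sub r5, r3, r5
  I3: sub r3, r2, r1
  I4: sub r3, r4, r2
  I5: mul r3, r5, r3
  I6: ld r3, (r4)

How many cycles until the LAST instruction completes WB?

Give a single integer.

Answer: 14

Derivation:
I0 mul r2 <- r2,r5: IF@1 ID@2 stall=0 (-) EX@3 MEM@4 WB@5
I1 add r2 <- r1,r3: IF@2 ID@3 stall=0 (-) EX@4 MEM@5 WB@6
I2 sub r5 <- r3,r5: IF@3 ID@4 stall=0 (-) EX@5 MEM@6 WB@7
I3 sub r3 <- r2,r1: IF@4 ID@5 stall=1 (RAW on I1.r2 (WB@6)) EX@7 MEM@8 WB@9
I4 sub r3 <- r4,r2: IF@5 ID@7 stall=0 (-) EX@8 MEM@9 WB@10
I5 mul r3 <- r5,r3: IF@7 ID@8 stall=2 (RAW on I4.r3 (WB@10)) EX@11 MEM@12 WB@13
I6 ld r3 <- r4: IF@8 ID@11 stall=0 (-) EX@12 MEM@13 WB@14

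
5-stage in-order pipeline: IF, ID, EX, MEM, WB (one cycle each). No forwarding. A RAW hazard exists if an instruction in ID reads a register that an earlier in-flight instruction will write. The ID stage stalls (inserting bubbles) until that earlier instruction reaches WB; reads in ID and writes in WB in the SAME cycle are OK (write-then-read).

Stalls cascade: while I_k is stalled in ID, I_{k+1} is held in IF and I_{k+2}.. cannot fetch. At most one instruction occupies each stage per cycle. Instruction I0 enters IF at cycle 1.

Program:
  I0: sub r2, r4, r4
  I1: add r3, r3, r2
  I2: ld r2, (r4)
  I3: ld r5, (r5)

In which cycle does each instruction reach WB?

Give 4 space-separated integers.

I0 sub r2 <- r4,r4: IF@1 ID@2 stall=0 (-) EX@3 MEM@4 WB@5
I1 add r3 <- r3,r2: IF@2 ID@3 stall=2 (RAW on I0.r2 (WB@5)) EX@6 MEM@7 WB@8
I2 ld r2 <- r4: IF@3 ID@6 stall=0 (-) EX@7 MEM@8 WB@9
I3 ld r5 <- r5: IF@6 ID@7 stall=0 (-) EX@8 MEM@9 WB@10

Answer: 5 8 9 10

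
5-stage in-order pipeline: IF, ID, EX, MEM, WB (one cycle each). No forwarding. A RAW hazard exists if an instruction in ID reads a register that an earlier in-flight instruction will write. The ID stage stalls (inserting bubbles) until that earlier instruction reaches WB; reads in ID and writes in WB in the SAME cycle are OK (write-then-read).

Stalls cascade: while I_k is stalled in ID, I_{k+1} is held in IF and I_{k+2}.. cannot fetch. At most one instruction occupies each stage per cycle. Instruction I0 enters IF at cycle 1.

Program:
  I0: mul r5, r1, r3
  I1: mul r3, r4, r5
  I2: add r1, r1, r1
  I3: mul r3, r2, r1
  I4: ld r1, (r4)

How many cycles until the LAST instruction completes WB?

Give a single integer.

I0 mul r5 <- r1,r3: IF@1 ID@2 stall=0 (-) EX@3 MEM@4 WB@5
I1 mul r3 <- r4,r5: IF@2 ID@3 stall=2 (RAW on I0.r5 (WB@5)) EX@6 MEM@7 WB@8
I2 add r1 <- r1,r1: IF@3 ID@6 stall=0 (-) EX@7 MEM@8 WB@9
I3 mul r3 <- r2,r1: IF@6 ID@7 stall=2 (RAW on I2.r1 (WB@9)) EX@10 MEM@11 WB@12
I4 ld r1 <- r4: IF@7 ID@10 stall=0 (-) EX@11 MEM@12 WB@13

Answer: 13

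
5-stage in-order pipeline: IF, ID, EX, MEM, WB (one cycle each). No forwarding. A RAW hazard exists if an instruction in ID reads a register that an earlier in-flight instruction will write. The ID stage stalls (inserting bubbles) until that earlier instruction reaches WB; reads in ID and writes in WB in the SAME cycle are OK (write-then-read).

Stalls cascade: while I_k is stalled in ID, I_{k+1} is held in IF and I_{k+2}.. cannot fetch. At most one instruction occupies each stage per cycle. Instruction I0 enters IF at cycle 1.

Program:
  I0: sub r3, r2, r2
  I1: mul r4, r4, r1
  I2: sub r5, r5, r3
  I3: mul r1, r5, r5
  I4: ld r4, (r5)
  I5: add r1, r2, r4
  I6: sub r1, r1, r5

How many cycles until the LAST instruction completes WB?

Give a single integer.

Answer: 18

Derivation:
I0 sub r3 <- r2,r2: IF@1 ID@2 stall=0 (-) EX@3 MEM@4 WB@5
I1 mul r4 <- r4,r1: IF@2 ID@3 stall=0 (-) EX@4 MEM@5 WB@6
I2 sub r5 <- r5,r3: IF@3 ID@4 stall=1 (RAW on I0.r3 (WB@5)) EX@6 MEM@7 WB@8
I3 mul r1 <- r5,r5: IF@4 ID@6 stall=2 (RAW on I2.r5 (WB@8)) EX@9 MEM@10 WB@11
I4 ld r4 <- r5: IF@6 ID@9 stall=0 (-) EX@10 MEM@11 WB@12
I5 add r1 <- r2,r4: IF@9 ID@10 stall=2 (RAW on I4.r4 (WB@12)) EX@13 MEM@14 WB@15
I6 sub r1 <- r1,r5: IF@10 ID@13 stall=2 (RAW on I5.r1 (WB@15)) EX@16 MEM@17 WB@18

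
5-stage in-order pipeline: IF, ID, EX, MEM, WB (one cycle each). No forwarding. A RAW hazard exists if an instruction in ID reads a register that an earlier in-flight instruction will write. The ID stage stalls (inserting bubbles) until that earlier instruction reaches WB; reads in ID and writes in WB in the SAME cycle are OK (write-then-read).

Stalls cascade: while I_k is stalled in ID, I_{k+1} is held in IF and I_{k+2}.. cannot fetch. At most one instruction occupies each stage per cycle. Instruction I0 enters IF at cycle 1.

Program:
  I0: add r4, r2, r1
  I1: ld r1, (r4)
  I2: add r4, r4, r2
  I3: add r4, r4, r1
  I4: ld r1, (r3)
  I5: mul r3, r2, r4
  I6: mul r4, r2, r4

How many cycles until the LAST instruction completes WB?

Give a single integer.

Answer: 16

Derivation:
I0 add r4 <- r2,r1: IF@1 ID@2 stall=0 (-) EX@3 MEM@4 WB@5
I1 ld r1 <- r4: IF@2 ID@3 stall=2 (RAW on I0.r4 (WB@5)) EX@6 MEM@7 WB@8
I2 add r4 <- r4,r2: IF@3 ID@6 stall=0 (-) EX@7 MEM@8 WB@9
I3 add r4 <- r4,r1: IF@6 ID@7 stall=2 (RAW on I2.r4 (WB@9)) EX@10 MEM@11 WB@12
I4 ld r1 <- r3: IF@7 ID@10 stall=0 (-) EX@11 MEM@12 WB@13
I5 mul r3 <- r2,r4: IF@10 ID@11 stall=1 (RAW on I3.r4 (WB@12)) EX@13 MEM@14 WB@15
I6 mul r4 <- r2,r4: IF@11 ID@13 stall=0 (-) EX@14 MEM@15 WB@16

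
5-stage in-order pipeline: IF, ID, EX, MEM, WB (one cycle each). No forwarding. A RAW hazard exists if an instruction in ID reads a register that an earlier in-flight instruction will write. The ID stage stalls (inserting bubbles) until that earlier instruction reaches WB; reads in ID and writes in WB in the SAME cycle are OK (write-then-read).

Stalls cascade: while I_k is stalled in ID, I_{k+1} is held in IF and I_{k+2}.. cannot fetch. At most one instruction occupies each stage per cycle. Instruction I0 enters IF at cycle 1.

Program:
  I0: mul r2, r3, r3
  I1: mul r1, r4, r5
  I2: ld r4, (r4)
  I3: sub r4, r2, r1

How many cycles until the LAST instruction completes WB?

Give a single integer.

Answer: 9

Derivation:
I0 mul r2 <- r3,r3: IF@1 ID@2 stall=0 (-) EX@3 MEM@4 WB@5
I1 mul r1 <- r4,r5: IF@2 ID@3 stall=0 (-) EX@4 MEM@5 WB@6
I2 ld r4 <- r4: IF@3 ID@4 stall=0 (-) EX@5 MEM@6 WB@7
I3 sub r4 <- r2,r1: IF@4 ID@5 stall=1 (RAW on I1.r1 (WB@6)) EX@7 MEM@8 WB@9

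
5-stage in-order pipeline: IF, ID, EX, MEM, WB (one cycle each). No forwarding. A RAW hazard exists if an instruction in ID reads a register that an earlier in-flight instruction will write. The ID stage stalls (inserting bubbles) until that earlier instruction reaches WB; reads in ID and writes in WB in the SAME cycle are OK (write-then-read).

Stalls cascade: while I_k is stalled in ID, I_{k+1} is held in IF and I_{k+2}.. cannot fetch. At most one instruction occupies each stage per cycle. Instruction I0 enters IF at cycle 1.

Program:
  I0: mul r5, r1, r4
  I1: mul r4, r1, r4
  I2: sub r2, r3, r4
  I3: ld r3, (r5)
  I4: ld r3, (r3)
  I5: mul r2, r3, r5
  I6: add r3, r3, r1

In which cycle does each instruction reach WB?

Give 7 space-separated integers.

Answer: 5 6 9 10 13 16 17

Derivation:
I0 mul r5 <- r1,r4: IF@1 ID@2 stall=0 (-) EX@3 MEM@4 WB@5
I1 mul r4 <- r1,r4: IF@2 ID@3 stall=0 (-) EX@4 MEM@5 WB@6
I2 sub r2 <- r3,r4: IF@3 ID@4 stall=2 (RAW on I1.r4 (WB@6)) EX@7 MEM@8 WB@9
I3 ld r3 <- r5: IF@4 ID@7 stall=0 (-) EX@8 MEM@9 WB@10
I4 ld r3 <- r3: IF@7 ID@8 stall=2 (RAW on I3.r3 (WB@10)) EX@11 MEM@12 WB@13
I5 mul r2 <- r3,r5: IF@8 ID@11 stall=2 (RAW on I4.r3 (WB@13)) EX@14 MEM@15 WB@16
I6 add r3 <- r3,r1: IF@11 ID@14 stall=0 (-) EX@15 MEM@16 WB@17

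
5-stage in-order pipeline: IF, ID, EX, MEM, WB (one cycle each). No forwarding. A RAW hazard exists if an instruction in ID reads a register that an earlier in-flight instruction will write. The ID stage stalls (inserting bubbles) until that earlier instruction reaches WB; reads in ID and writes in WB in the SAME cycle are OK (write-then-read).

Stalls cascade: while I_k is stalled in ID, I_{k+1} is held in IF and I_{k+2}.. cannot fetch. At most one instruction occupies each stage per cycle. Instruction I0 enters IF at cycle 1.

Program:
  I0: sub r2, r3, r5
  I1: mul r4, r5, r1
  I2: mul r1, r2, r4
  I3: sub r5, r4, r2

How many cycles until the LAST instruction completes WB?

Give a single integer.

Answer: 10

Derivation:
I0 sub r2 <- r3,r5: IF@1 ID@2 stall=0 (-) EX@3 MEM@4 WB@5
I1 mul r4 <- r5,r1: IF@2 ID@3 stall=0 (-) EX@4 MEM@5 WB@6
I2 mul r1 <- r2,r4: IF@3 ID@4 stall=2 (RAW on I1.r4 (WB@6)) EX@7 MEM@8 WB@9
I3 sub r5 <- r4,r2: IF@4 ID@7 stall=0 (-) EX@8 MEM@9 WB@10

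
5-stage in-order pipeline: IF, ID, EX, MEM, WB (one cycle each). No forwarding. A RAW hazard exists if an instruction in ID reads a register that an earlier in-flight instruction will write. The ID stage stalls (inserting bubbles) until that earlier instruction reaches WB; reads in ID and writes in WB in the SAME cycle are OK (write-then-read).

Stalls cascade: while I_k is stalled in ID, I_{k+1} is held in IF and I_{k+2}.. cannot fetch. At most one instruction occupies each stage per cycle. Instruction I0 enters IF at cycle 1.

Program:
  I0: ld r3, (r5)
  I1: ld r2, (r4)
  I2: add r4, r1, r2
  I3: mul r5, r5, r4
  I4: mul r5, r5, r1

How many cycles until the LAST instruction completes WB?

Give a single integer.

Answer: 15

Derivation:
I0 ld r3 <- r5: IF@1 ID@2 stall=0 (-) EX@3 MEM@4 WB@5
I1 ld r2 <- r4: IF@2 ID@3 stall=0 (-) EX@4 MEM@5 WB@6
I2 add r4 <- r1,r2: IF@3 ID@4 stall=2 (RAW on I1.r2 (WB@6)) EX@7 MEM@8 WB@9
I3 mul r5 <- r5,r4: IF@4 ID@7 stall=2 (RAW on I2.r4 (WB@9)) EX@10 MEM@11 WB@12
I4 mul r5 <- r5,r1: IF@7 ID@10 stall=2 (RAW on I3.r5 (WB@12)) EX@13 MEM@14 WB@15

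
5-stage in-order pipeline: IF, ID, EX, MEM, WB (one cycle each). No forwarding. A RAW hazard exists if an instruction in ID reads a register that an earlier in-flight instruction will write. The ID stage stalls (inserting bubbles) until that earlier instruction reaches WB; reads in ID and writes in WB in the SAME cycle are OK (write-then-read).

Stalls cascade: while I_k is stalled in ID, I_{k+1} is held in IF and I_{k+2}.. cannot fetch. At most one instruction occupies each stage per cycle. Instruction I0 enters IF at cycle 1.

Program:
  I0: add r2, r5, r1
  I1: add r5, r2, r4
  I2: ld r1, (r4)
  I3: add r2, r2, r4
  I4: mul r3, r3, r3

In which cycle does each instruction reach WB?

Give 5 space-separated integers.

Answer: 5 8 9 10 11

Derivation:
I0 add r2 <- r5,r1: IF@1 ID@2 stall=0 (-) EX@3 MEM@4 WB@5
I1 add r5 <- r2,r4: IF@2 ID@3 stall=2 (RAW on I0.r2 (WB@5)) EX@6 MEM@7 WB@8
I2 ld r1 <- r4: IF@3 ID@6 stall=0 (-) EX@7 MEM@8 WB@9
I3 add r2 <- r2,r4: IF@6 ID@7 stall=0 (-) EX@8 MEM@9 WB@10
I4 mul r3 <- r3,r3: IF@7 ID@8 stall=0 (-) EX@9 MEM@10 WB@11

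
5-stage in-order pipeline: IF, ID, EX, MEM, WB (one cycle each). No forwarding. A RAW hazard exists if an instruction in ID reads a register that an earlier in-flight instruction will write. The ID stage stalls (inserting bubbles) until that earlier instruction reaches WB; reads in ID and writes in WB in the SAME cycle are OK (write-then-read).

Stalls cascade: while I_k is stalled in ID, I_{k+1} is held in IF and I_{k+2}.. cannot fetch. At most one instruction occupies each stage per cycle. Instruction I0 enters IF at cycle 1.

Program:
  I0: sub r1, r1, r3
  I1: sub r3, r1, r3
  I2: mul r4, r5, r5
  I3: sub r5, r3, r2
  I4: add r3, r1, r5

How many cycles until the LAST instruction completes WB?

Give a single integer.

Answer: 14

Derivation:
I0 sub r1 <- r1,r3: IF@1 ID@2 stall=0 (-) EX@3 MEM@4 WB@5
I1 sub r3 <- r1,r3: IF@2 ID@3 stall=2 (RAW on I0.r1 (WB@5)) EX@6 MEM@7 WB@8
I2 mul r4 <- r5,r5: IF@3 ID@6 stall=0 (-) EX@7 MEM@8 WB@9
I3 sub r5 <- r3,r2: IF@6 ID@7 stall=1 (RAW on I1.r3 (WB@8)) EX@9 MEM@10 WB@11
I4 add r3 <- r1,r5: IF@7 ID@9 stall=2 (RAW on I3.r5 (WB@11)) EX@12 MEM@13 WB@14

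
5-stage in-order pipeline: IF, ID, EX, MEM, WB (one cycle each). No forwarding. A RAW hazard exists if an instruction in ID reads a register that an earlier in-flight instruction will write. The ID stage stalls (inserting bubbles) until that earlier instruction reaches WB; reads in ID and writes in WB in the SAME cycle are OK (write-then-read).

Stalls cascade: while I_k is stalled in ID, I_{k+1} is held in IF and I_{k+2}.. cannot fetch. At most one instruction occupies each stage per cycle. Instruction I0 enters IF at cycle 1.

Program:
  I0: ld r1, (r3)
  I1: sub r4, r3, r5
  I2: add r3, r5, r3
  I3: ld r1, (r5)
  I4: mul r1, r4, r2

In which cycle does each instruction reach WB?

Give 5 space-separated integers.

I0 ld r1 <- r3: IF@1 ID@2 stall=0 (-) EX@3 MEM@4 WB@5
I1 sub r4 <- r3,r5: IF@2 ID@3 stall=0 (-) EX@4 MEM@5 WB@6
I2 add r3 <- r5,r3: IF@3 ID@4 stall=0 (-) EX@5 MEM@6 WB@7
I3 ld r1 <- r5: IF@4 ID@5 stall=0 (-) EX@6 MEM@7 WB@8
I4 mul r1 <- r4,r2: IF@5 ID@6 stall=0 (-) EX@7 MEM@8 WB@9

Answer: 5 6 7 8 9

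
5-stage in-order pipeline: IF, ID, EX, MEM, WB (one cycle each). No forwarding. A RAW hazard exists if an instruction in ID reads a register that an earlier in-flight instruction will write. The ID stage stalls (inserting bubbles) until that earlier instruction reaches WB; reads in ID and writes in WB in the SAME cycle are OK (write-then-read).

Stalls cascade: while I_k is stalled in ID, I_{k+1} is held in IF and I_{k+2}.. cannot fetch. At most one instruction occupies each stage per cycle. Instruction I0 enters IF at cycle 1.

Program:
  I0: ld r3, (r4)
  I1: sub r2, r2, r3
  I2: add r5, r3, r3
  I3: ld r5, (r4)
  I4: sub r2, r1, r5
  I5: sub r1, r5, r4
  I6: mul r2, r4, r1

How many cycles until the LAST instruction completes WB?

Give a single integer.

I0 ld r3 <- r4: IF@1 ID@2 stall=0 (-) EX@3 MEM@4 WB@5
I1 sub r2 <- r2,r3: IF@2 ID@3 stall=2 (RAW on I0.r3 (WB@5)) EX@6 MEM@7 WB@8
I2 add r5 <- r3,r3: IF@3 ID@6 stall=0 (-) EX@7 MEM@8 WB@9
I3 ld r5 <- r4: IF@6 ID@7 stall=0 (-) EX@8 MEM@9 WB@10
I4 sub r2 <- r1,r5: IF@7 ID@8 stall=2 (RAW on I3.r5 (WB@10)) EX@11 MEM@12 WB@13
I5 sub r1 <- r5,r4: IF@8 ID@11 stall=0 (-) EX@12 MEM@13 WB@14
I6 mul r2 <- r4,r1: IF@11 ID@12 stall=2 (RAW on I5.r1 (WB@14)) EX@15 MEM@16 WB@17

Answer: 17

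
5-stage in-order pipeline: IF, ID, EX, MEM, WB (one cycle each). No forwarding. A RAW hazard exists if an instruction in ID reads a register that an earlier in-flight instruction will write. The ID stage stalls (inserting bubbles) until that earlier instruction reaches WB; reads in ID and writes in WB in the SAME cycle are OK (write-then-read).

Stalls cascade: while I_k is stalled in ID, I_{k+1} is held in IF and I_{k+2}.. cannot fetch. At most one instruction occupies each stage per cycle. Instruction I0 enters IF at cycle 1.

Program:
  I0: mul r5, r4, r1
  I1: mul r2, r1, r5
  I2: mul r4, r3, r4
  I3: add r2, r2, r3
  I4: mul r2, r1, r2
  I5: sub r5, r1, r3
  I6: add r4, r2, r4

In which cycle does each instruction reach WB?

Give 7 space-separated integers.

I0 mul r5 <- r4,r1: IF@1 ID@2 stall=0 (-) EX@3 MEM@4 WB@5
I1 mul r2 <- r1,r5: IF@2 ID@3 stall=2 (RAW on I0.r5 (WB@5)) EX@6 MEM@7 WB@8
I2 mul r4 <- r3,r4: IF@3 ID@6 stall=0 (-) EX@7 MEM@8 WB@9
I3 add r2 <- r2,r3: IF@6 ID@7 stall=1 (RAW on I1.r2 (WB@8)) EX@9 MEM@10 WB@11
I4 mul r2 <- r1,r2: IF@7 ID@9 stall=2 (RAW on I3.r2 (WB@11)) EX@12 MEM@13 WB@14
I5 sub r5 <- r1,r3: IF@9 ID@12 stall=0 (-) EX@13 MEM@14 WB@15
I6 add r4 <- r2,r4: IF@12 ID@13 stall=1 (RAW on I4.r2 (WB@14)) EX@15 MEM@16 WB@17

Answer: 5 8 9 11 14 15 17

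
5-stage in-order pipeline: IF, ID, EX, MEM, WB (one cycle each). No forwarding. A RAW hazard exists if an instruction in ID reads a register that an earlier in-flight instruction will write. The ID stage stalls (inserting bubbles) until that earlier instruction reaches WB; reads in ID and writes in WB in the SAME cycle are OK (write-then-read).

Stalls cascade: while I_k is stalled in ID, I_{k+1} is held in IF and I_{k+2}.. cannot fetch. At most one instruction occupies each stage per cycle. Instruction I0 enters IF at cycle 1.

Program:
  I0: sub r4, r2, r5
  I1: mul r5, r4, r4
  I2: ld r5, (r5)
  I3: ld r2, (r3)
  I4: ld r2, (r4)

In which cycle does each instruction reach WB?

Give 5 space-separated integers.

I0 sub r4 <- r2,r5: IF@1 ID@2 stall=0 (-) EX@3 MEM@4 WB@5
I1 mul r5 <- r4,r4: IF@2 ID@3 stall=2 (RAW on I0.r4 (WB@5)) EX@6 MEM@7 WB@8
I2 ld r5 <- r5: IF@3 ID@6 stall=2 (RAW on I1.r5 (WB@8)) EX@9 MEM@10 WB@11
I3 ld r2 <- r3: IF@6 ID@9 stall=0 (-) EX@10 MEM@11 WB@12
I4 ld r2 <- r4: IF@9 ID@10 stall=0 (-) EX@11 MEM@12 WB@13

Answer: 5 8 11 12 13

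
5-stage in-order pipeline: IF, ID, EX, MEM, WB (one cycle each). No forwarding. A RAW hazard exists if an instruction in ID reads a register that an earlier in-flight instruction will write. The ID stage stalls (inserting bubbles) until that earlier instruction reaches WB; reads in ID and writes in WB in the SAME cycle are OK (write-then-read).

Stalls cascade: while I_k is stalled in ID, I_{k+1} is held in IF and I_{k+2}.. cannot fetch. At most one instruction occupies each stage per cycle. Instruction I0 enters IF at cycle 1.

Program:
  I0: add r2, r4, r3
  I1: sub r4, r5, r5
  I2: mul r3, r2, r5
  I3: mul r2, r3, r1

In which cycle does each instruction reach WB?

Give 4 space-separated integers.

Answer: 5 6 8 11

Derivation:
I0 add r2 <- r4,r3: IF@1 ID@2 stall=0 (-) EX@3 MEM@4 WB@5
I1 sub r4 <- r5,r5: IF@2 ID@3 stall=0 (-) EX@4 MEM@5 WB@6
I2 mul r3 <- r2,r5: IF@3 ID@4 stall=1 (RAW on I0.r2 (WB@5)) EX@6 MEM@7 WB@8
I3 mul r2 <- r3,r1: IF@4 ID@6 stall=2 (RAW on I2.r3 (WB@8)) EX@9 MEM@10 WB@11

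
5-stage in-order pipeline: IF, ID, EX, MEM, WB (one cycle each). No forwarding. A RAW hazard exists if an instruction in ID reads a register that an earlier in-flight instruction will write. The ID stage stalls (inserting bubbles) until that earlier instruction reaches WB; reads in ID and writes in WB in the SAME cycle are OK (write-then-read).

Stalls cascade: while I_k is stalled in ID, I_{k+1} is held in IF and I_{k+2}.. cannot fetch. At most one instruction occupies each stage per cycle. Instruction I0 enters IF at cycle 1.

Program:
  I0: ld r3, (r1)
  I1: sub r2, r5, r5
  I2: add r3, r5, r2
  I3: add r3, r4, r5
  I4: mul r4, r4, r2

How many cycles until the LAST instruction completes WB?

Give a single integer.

I0 ld r3 <- r1: IF@1 ID@2 stall=0 (-) EX@3 MEM@4 WB@5
I1 sub r2 <- r5,r5: IF@2 ID@3 stall=0 (-) EX@4 MEM@5 WB@6
I2 add r3 <- r5,r2: IF@3 ID@4 stall=2 (RAW on I1.r2 (WB@6)) EX@7 MEM@8 WB@9
I3 add r3 <- r4,r5: IF@4 ID@7 stall=0 (-) EX@8 MEM@9 WB@10
I4 mul r4 <- r4,r2: IF@7 ID@8 stall=0 (-) EX@9 MEM@10 WB@11

Answer: 11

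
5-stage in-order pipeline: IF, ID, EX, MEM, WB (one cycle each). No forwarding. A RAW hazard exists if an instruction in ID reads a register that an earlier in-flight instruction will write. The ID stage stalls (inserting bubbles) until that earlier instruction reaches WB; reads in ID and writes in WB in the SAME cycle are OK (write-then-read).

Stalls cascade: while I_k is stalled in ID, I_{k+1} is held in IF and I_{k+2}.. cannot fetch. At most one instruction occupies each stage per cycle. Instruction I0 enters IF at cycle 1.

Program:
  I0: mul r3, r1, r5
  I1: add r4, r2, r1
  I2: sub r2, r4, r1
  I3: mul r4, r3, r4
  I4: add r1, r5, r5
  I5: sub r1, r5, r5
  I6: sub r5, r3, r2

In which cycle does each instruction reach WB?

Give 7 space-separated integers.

Answer: 5 6 9 10 11 12 13

Derivation:
I0 mul r3 <- r1,r5: IF@1 ID@2 stall=0 (-) EX@3 MEM@4 WB@5
I1 add r4 <- r2,r1: IF@2 ID@3 stall=0 (-) EX@4 MEM@5 WB@6
I2 sub r2 <- r4,r1: IF@3 ID@4 stall=2 (RAW on I1.r4 (WB@6)) EX@7 MEM@8 WB@9
I3 mul r4 <- r3,r4: IF@4 ID@7 stall=0 (-) EX@8 MEM@9 WB@10
I4 add r1 <- r5,r5: IF@7 ID@8 stall=0 (-) EX@9 MEM@10 WB@11
I5 sub r1 <- r5,r5: IF@8 ID@9 stall=0 (-) EX@10 MEM@11 WB@12
I6 sub r5 <- r3,r2: IF@9 ID@10 stall=0 (-) EX@11 MEM@12 WB@13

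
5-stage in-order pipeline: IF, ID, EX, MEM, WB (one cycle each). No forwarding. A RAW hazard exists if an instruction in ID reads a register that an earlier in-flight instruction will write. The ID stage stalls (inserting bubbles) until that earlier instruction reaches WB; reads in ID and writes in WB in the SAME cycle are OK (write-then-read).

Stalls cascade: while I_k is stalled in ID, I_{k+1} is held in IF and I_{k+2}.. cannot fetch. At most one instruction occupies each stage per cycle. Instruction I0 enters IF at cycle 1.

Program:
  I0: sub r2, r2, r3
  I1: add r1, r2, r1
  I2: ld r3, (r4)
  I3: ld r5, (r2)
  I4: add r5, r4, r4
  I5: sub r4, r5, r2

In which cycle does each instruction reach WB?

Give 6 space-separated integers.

I0 sub r2 <- r2,r3: IF@1 ID@2 stall=0 (-) EX@3 MEM@4 WB@5
I1 add r1 <- r2,r1: IF@2 ID@3 stall=2 (RAW on I0.r2 (WB@5)) EX@6 MEM@7 WB@8
I2 ld r3 <- r4: IF@3 ID@6 stall=0 (-) EX@7 MEM@8 WB@9
I3 ld r5 <- r2: IF@6 ID@7 stall=0 (-) EX@8 MEM@9 WB@10
I4 add r5 <- r4,r4: IF@7 ID@8 stall=0 (-) EX@9 MEM@10 WB@11
I5 sub r4 <- r5,r2: IF@8 ID@9 stall=2 (RAW on I4.r5 (WB@11)) EX@12 MEM@13 WB@14

Answer: 5 8 9 10 11 14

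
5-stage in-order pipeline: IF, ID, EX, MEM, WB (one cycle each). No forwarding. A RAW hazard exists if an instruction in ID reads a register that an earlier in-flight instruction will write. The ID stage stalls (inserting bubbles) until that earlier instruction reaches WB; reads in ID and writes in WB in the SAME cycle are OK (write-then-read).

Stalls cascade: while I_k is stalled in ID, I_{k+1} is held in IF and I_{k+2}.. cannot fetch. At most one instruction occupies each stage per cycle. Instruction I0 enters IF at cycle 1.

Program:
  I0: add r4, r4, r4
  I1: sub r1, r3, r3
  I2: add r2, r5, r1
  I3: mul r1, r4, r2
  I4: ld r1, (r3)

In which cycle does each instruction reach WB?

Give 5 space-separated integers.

I0 add r4 <- r4,r4: IF@1 ID@2 stall=0 (-) EX@3 MEM@4 WB@5
I1 sub r1 <- r3,r3: IF@2 ID@3 stall=0 (-) EX@4 MEM@5 WB@6
I2 add r2 <- r5,r1: IF@3 ID@4 stall=2 (RAW on I1.r1 (WB@6)) EX@7 MEM@8 WB@9
I3 mul r1 <- r4,r2: IF@4 ID@7 stall=2 (RAW on I2.r2 (WB@9)) EX@10 MEM@11 WB@12
I4 ld r1 <- r3: IF@7 ID@10 stall=0 (-) EX@11 MEM@12 WB@13

Answer: 5 6 9 12 13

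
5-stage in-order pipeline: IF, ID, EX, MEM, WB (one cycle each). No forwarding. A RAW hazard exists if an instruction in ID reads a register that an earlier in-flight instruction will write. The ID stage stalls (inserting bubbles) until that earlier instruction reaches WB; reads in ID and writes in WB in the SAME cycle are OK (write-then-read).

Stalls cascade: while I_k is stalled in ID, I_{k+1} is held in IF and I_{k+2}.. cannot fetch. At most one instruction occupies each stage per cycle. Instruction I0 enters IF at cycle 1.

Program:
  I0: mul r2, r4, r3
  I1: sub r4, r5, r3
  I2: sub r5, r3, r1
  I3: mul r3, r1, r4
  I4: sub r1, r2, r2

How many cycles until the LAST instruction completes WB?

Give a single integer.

I0 mul r2 <- r4,r3: IF@1 ID@2 stall=0 (-) EX@3 MEM@4 WB@5
I1 sub r4 <- r5,r3: IF@2 ID@3 stall=0 (-) EX@4 MEM@5 WB@6
I2 sub r5 <- r3,r1: IF@3 ID@4 stall=0 (-) EX@5 MEM@6 WB@7
I3 mul r3 <- r1,r4: IF@4 ID@5 stall=1 (RAW on I1.r4 (WB@6)) EX@7 MEM@8 WB@9
I4 sub r1 <- r2,r2: IF@5 ID@7 stall=0 (-) EX@8 MEM@9 WB@10

Answer: 10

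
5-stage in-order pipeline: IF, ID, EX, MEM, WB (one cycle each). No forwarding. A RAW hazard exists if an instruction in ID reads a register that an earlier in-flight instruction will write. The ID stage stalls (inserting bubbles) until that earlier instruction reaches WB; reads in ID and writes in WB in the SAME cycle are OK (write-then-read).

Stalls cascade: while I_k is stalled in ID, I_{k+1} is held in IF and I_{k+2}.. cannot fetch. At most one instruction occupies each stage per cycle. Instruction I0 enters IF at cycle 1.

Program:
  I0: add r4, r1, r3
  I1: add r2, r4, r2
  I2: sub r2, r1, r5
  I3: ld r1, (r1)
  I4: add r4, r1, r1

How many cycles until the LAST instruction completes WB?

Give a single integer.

Answer: 13

Derivation:
I0 add r4 <- r1,r3: IF@1 ID@2 stall=0 (-) EX@3 MEM@4 WB@5
I1 add r2 <- r4,r2: IF@2 ID@3 stall=2 (RAW on I0.r4 (WB@5)) EX@6 MEM@7 WB@8
I2 sub r2 <- r1,r5: IF@3 ID@6 stall=0 (-) EX@7 MEM@8 WB@9
I3 ld r1 <- r1: IF@6 ID@7 stall=0 (-) EX@8 MEM@9 WB@10
I4 add r4 <- r1,r1: IF@7 ID@8 stall=2 (RAW on I3.r1 (WB@10)) EX@11 MEM@12 WB@13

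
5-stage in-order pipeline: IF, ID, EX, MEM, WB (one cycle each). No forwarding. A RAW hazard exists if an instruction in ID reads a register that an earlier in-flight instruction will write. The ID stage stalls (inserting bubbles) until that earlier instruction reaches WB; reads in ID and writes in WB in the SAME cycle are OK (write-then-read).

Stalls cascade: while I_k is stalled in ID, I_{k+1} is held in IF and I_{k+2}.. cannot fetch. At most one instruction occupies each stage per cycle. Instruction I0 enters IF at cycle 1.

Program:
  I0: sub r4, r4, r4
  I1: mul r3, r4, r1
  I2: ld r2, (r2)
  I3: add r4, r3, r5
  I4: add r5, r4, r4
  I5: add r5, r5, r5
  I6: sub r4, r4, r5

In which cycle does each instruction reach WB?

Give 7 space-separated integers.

Answer: 5 8 9 11 14 17 20

Derivation:
I0 sub r4 <- r4,r4: IF@1 ID@2 stall=0 (-) EX@3 MEM@4 WB@5
I1 mul r3 <- r4,r1: IF@2 ID@3 stall=2 (RAW on I0.r4 (WB@5)) EX@6 MEM@7 WB@8
I2 ld r2 <- r2: IF@3 ID@6 stall=0 (-) EX@7 MEM@8 WB@9
I3 add r4 <- r3,r5: IF@6 ID@7 stall=1 (RAW on I1.r3 (WB@8)) EX@9 MEM@10 WB@11
I4 add r5 <- r4,r4: IF@7 ID@9 stall=2 (RAW on I3.r4 (WB@11)) EX@12 MEM@13 WB@14
I5 add r5 <- r5,r5: IF@9 ID@12 stall=2 (RAW on I4.r5 (WB@14)) EX@15 MEM@16 WB@17
I6 sub r4 <- r4,r5: IF@12 ID@15 stall=2 (RAW on I5.r5 (WB@17)) EX@18 MEM@19 WB@20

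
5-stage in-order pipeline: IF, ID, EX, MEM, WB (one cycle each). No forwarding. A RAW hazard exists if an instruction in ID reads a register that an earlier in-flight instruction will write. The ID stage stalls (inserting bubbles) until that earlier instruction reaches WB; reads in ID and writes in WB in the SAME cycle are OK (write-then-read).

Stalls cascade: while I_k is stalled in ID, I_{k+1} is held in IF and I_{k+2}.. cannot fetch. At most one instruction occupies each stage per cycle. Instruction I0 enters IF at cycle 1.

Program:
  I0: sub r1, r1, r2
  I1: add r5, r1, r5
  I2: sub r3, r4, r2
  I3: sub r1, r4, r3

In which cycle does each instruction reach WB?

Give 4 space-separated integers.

Answer: 5 8 9 12

Derivation:
I0 sub r1 <- r1,r2: IF@1 ID@2 stall=0 (-) EX@3 MEM@4 WB@5
I1 add r5 <- r1,r5: IF@2 ID@3 stall=2 (RAW on I0.r1 (WB@5)) EX@6 MEM@7 WB@8
I2 sub r3 <- r4,r2: IF@3 ID@6 stall=0 (-) EX@7 MEM@8 WB@9
I3 sub r1 <- r4,r3: IF@6 ID@7 stall=2 (RAW on I2.r3 (WB@9)) EX@10 MEM@11 WB@12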